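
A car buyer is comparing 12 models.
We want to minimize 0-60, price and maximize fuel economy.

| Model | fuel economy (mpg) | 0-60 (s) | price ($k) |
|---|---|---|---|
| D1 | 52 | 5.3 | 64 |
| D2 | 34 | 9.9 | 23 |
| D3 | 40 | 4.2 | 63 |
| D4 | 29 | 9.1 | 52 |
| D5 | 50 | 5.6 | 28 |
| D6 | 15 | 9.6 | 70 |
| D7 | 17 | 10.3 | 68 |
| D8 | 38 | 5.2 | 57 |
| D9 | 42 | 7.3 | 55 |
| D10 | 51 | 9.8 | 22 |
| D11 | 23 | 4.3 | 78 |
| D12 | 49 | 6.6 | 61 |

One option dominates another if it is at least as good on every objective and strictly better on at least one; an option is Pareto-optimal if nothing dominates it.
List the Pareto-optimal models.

D1, D3, D5, D8, D10

D1: not dominated (best fuel economy).
D2: dominated by D10 (fuel economy 51≥34, 0-60 9.8≤9.9, price 22≤23).
D3: not dominated (best 0-60).
D4: dominated by D5 (fuel economy 50≥29, 0-60 5.6≤9.1, price 28≤52).
D5: not dominated.
D6: dominated by D1 (fuel economy 52≥15, 0-60 5.3≤9.6, price 64≤70).
D7: dominated by D1 (fuel economy 52≥17, 0-60 5.3≤10.3, price 64≤68).
D8: not dominated.
D9: dominated by D5 (fuel economy 50≥42, 0-60 5.6≤7.3, price 28≤55).
D10: not dominated (best price).
D11: dominated by D3 (fuel economy 40≥23, 0-60 4.2≤4.3, price 63≤78).
D12: dominated by D5 (fuel economy 50≥49, 0-60 5.6≤6.6, price 28≤61).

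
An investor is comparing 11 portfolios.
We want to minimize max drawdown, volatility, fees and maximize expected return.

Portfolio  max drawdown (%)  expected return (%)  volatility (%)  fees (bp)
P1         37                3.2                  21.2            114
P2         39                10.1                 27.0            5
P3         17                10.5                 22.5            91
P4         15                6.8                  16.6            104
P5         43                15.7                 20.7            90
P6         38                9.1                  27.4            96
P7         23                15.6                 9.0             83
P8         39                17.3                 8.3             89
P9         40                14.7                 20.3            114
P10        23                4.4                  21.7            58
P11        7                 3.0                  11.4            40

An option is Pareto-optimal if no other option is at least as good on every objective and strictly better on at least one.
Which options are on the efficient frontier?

P1: dominated by P4 (max drawdown 15≤37, expected return 6.8≥3.2, volatility 16.6≤21.2, fees 104≤114).
P2: not dominated (best fees).
P3: not dominated.
P4: not dominated.
P5: dominated by P8 (max drawdown 39≤43, expected return 17.3≥15.7, volatility 8.3≤20.7, fees 89≤90).
P6: dominated by P3 (max drawdown 17≤38, expected return 10.5≥9.1, volatility 22.5≤27.4, fees 91≤96).
P7: not dominated.
P8: not dominated (best expected return).
P9: dominated by P7 (max drawdown 23≤40, expected return 15.6≥14.7, volatility 9.0≤20.3, fees 83≤114).
P10: not dominated.
P11: not dominated (best max drawdown).

P2, P3, P4, P7, P8, P10, P11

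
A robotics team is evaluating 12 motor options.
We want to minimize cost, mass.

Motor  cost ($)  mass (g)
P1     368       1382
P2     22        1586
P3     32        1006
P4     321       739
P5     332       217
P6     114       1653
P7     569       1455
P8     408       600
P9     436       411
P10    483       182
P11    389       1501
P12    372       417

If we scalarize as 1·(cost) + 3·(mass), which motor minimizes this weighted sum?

P5

P1: 1·368 + 3·1382 = 4514
P2: 1·22 + 3·1586 = 4780
P3: 1·32 + 3·1006 = 3050
P4: 1·321 + 3·739 = 2538
P5: 1·332 + 3·217 = 983
P6: 1·114 + 3·1653 = 5073
P7: 1·569 + 3·1455 = 4934
P8: 1·408 + 3·600 = 2208
P9: 1·436 + 3·411 = 1669
P10: 1·483 + 3·182 = 1029
P11: 1·389 + 3·1501 = 4892
P12: 1·372 + 3·417 = 1623
Lowest: P5 at 983.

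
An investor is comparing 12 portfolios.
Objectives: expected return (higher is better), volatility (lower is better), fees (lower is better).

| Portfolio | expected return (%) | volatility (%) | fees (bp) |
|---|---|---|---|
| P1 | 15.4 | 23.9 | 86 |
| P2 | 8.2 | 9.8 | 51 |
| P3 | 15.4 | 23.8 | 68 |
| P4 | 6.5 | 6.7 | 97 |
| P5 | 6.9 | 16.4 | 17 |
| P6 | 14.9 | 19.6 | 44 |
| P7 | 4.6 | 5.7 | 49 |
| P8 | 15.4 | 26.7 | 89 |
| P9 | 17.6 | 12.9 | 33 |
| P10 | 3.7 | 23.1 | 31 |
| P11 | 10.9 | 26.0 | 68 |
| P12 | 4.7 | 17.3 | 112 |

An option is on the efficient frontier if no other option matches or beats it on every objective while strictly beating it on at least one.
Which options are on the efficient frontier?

P2, P4, P5, P7, P9

P1: dominated by P3 (expected return 15.4≥15.4, volatility 23.8≤23.9, fees 68≤86).
P2: not dominated.
P3: dominated by P9 (expected return 17.6≥15.4, volatility 12.9≤23.8, fees 33≤68).
P4: not dominated.
P5: not dominated (best fees).
P6: dominated by P9 (expected return 17.6≥14.9, volatility 12.9≤19.6, fees 33≤44).
P7: not dominated (best volatility).
P8: dominated by P1 (expected return 15.4≥15.4, volatility 23.9≤26.7, fees 86≤89).
P9: not dominated (best expected return).
P10: dominated by P5 (expected return 6.9≥3.7, volatility 16.4≤23.1, fees 17≤31).
P11: dominated by P3 (expected return 15.4≥10.9, volatility 23.8≤26.0, fees 68≤68).
P12: dominated by P2 (expected return 8.2≥4.7, volatility 9.8≤17.3, fees 51≤112).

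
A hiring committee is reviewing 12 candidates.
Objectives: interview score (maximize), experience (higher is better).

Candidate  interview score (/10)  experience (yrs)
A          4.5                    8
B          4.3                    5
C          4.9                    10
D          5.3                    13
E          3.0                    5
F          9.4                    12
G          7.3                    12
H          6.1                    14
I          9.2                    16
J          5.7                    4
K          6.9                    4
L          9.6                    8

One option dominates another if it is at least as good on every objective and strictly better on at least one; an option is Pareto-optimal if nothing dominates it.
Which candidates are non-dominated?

A: dominated by C (interview score 4.9≥4.5, experience 10≥8).
B: dominated by A (interview score 4.5≥4.3, experience 8≥5).
C: dominated by D (interview score 5.3≥4.9, experience 13≥10).
D: dominated by H (interview score 6.1≥5.3, experience 14≥13).
E: dominated by A (interview score 4.5≥3.0, experience 8≥5).
F: not dominated.
G: dominated by F (interview score 9.4≥7.3, experience 12≥12).
H: dominated by I (interview score 9.2≥6.1, experience 16≥14).
I: not dominated (best experience).
J: dominated by F (interview score 9.4≥5.7, experience 12≥4).
K: dominated by F (interview score 9.4≥6.9, experience 12≥4).
L: not dominated (best interview score).

F, I, L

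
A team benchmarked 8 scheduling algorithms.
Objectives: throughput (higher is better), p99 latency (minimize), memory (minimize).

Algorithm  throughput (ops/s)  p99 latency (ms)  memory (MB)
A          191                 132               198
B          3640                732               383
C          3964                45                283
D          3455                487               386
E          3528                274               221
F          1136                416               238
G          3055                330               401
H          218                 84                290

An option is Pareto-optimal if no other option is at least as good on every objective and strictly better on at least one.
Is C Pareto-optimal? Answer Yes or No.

Yes

A: worse on throughput (191 vs 3964).
B: worse on throughput (3640 vs 3964).
D: worse on throughput (3455 vs 3964).
E: worse on throughput (3528 vs 3964).
F: worse on throughput (1136 vs 3964).
G: worse on throughput (3055 vs 3964).
H: worse on throughput (218 vs 3964).
No option is at least as good as C on every objective and strictly better on one.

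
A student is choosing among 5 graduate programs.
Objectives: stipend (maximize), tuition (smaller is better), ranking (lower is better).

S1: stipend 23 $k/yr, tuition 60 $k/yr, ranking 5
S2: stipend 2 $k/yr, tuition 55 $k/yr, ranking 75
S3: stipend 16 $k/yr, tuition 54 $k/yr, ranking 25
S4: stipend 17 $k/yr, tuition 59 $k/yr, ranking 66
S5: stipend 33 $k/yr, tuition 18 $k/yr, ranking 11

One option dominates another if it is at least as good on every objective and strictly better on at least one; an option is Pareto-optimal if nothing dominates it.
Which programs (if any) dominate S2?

S3, S5

S3: stipend 16≥2, tuition 54≤55, ranking 25≤75 — dominates S2.
S5: stipend 33≥2, tuition 18≤55, ranking 11≤75 — dominates S2.
Others (S1, S4) are each worse than S2 on at least one objective.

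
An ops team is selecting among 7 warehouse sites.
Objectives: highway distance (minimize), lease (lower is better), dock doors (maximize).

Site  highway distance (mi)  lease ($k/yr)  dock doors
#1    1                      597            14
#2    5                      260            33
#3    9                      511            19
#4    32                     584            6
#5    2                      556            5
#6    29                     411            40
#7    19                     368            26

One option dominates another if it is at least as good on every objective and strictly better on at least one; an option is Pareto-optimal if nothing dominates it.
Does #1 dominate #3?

No

#1 vs #3: #1 is worse on lease (597 vs 511), so it does not dominate #3.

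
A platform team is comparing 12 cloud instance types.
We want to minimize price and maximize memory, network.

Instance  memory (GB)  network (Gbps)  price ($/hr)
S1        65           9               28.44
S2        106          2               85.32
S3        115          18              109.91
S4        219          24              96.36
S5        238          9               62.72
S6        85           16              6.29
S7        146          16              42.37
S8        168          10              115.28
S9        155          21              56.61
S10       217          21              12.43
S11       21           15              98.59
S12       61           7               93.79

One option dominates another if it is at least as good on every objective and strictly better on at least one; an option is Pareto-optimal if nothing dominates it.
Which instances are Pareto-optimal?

S1: dominated by S6 (memory 85≥65, network 16≥9, price 6.29≤28.44).
S2: dominated by S5 (memory 238≥106, network 9≥2, price 62.72≤85.32).
S3: dominated by S4 (memory 219≥115, network 24≥18, price 96.36≤109.91).
S4: not dominated (best network).
S5: not dominated (best memory).
S6: not dominated (best price).
S7: dominated by S10 (memory 217≥146, network 21≥16, price 12.43≤42.37).
S8: dominated by S4 (memory 219≥168, network 24≥10, price 96.36≤115.28).
S9: dominated by S10 (memory 217≥155, network 21≥21, price 12.43≤56.61).
S10: not dominated.
S11: dominated by S4 (memory 219≥21, network 24≥15, price 96.36≤98.59).
S12: dominated by S1 (memory 65≥61, network 9≥7, price 28.44≤93.79).

S4, S5, S6, S10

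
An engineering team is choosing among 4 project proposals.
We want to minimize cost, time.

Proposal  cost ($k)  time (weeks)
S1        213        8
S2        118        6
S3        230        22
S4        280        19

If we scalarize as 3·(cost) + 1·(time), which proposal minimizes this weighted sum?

S2

S1: 3·213 + 1·8 = 647
S2: 3·118 + 1·6 = 360
S3: 3·230 + 1·22 = 712
S4: 3·280 + 1·19 = 859
Lowest: S2 at 360.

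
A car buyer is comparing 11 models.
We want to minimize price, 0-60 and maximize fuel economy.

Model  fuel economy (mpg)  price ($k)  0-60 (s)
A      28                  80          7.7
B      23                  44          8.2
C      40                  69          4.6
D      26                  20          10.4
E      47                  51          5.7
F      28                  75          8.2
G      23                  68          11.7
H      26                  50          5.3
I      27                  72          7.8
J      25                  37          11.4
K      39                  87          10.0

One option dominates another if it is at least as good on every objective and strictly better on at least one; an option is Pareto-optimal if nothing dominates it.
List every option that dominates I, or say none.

C: fuel economy 40≥27, price 69≤72, 0-60 4.6≤7.8 — dominates I.
E: fuel economy 47≥27, price 51≤72, 0-60 5.7≤7.8 — dominates I.
Others (A, B, D, F, G, H, J, K) are each worse than I on at least one objective.

C, E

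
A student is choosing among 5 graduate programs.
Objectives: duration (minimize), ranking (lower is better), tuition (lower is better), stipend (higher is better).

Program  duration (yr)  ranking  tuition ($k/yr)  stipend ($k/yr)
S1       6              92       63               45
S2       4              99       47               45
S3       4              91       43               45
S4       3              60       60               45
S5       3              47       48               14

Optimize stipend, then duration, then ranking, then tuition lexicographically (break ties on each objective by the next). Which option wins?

S4

First maximize stipend: best is 45, kept {S1, S2, S3, S4}.
Then minimize duration: best is 3, kept {S4}.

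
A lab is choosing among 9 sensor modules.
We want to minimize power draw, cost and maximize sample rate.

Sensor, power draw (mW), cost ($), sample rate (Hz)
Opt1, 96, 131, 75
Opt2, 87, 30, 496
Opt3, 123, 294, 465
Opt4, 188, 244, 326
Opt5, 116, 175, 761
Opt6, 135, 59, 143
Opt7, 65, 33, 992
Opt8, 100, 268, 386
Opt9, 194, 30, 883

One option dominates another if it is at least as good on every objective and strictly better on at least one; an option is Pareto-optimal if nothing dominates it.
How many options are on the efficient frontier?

3

Opt1: dominated by Opt2 (power draw 87≤96, cost 30≤131, sample rate 496≥75).
Opt2: not dominated.
Opt3: dominated by Opt2 (power draw 87≤123, cost 30≤294, sample rate 496≥465).
Opt4: dominated by Opt2 (power draw 87≤188, cost 30≤244, sample rate 496≥326).
Opt5: dominated by Opt7 (power draw 65≤116, cost 33≤175, sample rate 992≥761).
Opt6: dominated by Opt2 (power draw 87≤135, cost 30≤59, sample rate 496≥143).
Opt7: not dominated (best power draw).
Opt8: dominated by Opt2 (power draw 87≤100, cost 30≤268, sample rate 496≥386).
Opt9: not dominated.
Pareto-optimal: Opt2, Opt7, Opt9 → 3.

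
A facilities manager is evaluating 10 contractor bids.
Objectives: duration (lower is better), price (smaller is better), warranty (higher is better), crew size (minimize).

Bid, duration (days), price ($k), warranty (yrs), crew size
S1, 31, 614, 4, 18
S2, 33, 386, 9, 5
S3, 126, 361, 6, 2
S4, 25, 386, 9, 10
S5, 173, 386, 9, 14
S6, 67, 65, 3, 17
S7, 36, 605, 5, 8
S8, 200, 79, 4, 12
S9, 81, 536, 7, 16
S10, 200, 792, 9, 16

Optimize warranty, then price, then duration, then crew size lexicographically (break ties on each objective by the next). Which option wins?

S4

First maximize warranty: best is 9, kept {S2, S4, S5, S10}.
Then minimize price: best is 386, kept {S2, S4, S5}.
Then minimize duration: best is 25, kept {S4}.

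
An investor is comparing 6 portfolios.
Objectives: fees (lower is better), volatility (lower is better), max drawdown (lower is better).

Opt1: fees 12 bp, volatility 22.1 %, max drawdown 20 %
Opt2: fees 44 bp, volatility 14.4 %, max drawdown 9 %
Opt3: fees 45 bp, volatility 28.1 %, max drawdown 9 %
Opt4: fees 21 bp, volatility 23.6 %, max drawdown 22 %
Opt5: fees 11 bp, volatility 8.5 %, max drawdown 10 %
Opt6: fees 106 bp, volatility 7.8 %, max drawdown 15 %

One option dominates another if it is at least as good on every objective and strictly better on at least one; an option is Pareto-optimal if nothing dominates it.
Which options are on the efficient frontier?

Opt1: dominated by Opt5 (fees 11≤12, volatility 8.5≤22.1, max drawdown 10≤20).
Opt2: not dominated.
Opt3: dominated by Opt2 (fees 44≤45, volatility 14.4≤28.1, max drawdown 9≤9).
Opt4: dominated by Opt1 (fees 12≤21, volatility 22.1≤23.6, max drawdown 20≤22).
Opt5: not dominated (best fees).
Opt6: not dominated (best volatility).

Opt2, Opt5, Opt6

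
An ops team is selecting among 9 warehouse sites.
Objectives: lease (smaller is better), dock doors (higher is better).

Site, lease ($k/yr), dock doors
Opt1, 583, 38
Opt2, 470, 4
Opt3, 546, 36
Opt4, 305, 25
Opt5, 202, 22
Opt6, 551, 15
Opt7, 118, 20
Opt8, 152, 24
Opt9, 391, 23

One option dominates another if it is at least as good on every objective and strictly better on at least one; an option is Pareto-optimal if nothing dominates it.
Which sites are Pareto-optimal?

Opt1, Opt3, Opt4, Opt7, Opt8

Opt1: not dominated (best dock doors).
Opt2: dominated by Opt4 (lease 305≤470, dock doors 25≥4).
Opt3: not dominated.
Opt4: not dominated.
Opt5: dominated by Opt8 (lease 152≤202, dock doors 24≥22).
Opt6: dominated by Opt3 (lease 546≤551, dock doors 36≥15).
Opt7: not dominated (best lease).
Opt8: not dominated.
Opt9: dominated by Opt4 (lease 305≤391, dock doors 25≥23).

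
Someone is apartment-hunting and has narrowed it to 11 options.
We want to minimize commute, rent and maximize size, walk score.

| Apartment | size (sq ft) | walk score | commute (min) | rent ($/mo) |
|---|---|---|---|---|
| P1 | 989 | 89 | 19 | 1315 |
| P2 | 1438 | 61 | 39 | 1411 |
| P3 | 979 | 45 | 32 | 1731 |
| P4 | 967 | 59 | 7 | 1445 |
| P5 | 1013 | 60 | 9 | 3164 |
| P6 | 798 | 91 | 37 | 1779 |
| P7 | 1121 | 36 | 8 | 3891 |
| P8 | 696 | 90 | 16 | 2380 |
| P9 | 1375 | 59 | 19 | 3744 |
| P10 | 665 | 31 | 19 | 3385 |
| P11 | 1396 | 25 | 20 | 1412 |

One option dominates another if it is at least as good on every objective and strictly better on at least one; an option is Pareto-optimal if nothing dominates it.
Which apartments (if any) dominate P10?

P1, P4, P5, P8

P1: size 989≥665, walk score 89≥31, commute 19≤19, rent 1315≤3385 — dominates P10.
P4: size 967≥665, walk score 59≥31, commute 7≤19, rent 1445≤3385 — dominates P10.
P5: size 1013≥665, walk score 60≥31, commute 9≤19, rent 3164≤3385 — dominates P10.
P8: size 696≥665, walk score 90≥31, commute 16≤19, rent 2380≤3385 — dominates P10.
Others (P2, P3, P6, P7, P9, P11) are each worse than P10 on at least one objective.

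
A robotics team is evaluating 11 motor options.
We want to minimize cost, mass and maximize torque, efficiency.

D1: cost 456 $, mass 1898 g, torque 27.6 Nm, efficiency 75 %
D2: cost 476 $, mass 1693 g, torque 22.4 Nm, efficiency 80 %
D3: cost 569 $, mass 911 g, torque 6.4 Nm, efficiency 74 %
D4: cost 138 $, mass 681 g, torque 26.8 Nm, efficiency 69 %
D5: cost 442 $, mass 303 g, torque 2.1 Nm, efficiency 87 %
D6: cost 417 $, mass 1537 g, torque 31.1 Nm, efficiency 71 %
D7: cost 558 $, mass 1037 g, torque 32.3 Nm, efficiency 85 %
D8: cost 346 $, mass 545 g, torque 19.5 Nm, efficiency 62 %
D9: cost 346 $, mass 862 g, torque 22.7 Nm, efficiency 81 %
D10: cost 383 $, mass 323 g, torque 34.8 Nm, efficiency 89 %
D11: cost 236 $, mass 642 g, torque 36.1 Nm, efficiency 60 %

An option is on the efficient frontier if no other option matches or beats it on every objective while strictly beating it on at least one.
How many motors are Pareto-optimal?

D1: dominated by D10 (cost 383≤456, mass 323≤1898, torque 34.8≥27.6, efficiency 89≥75).
D2: dominated by D9 (cost 346≤476, mass 862≤1693, torque 22.7≥22.4, efficiency 81≥80).
D3: dominated by D9 (cost 346≤569, mass 862≤911, torque 22.7≥6.4, efficiency 81≥74).
D4: not dominated (best cost).
D5: not dominated (best mass).
D6: dominated by D10 (cost 383≤417, mass 323≤1537, torque 34.8≥31.1, efficiency 89≥71).
D7: dominated by D10 (cost 383≤558, mass 323≤1037, torque 34.8≥32.3, efficiency 89≥85).
D8: not dominated.
D9: not dominated.
D10: not dominated (best efficiency).
D11: not dominated (best torque).
Pareto-optimal: D4, D5, D8, D9, D10, D11 → 6.

6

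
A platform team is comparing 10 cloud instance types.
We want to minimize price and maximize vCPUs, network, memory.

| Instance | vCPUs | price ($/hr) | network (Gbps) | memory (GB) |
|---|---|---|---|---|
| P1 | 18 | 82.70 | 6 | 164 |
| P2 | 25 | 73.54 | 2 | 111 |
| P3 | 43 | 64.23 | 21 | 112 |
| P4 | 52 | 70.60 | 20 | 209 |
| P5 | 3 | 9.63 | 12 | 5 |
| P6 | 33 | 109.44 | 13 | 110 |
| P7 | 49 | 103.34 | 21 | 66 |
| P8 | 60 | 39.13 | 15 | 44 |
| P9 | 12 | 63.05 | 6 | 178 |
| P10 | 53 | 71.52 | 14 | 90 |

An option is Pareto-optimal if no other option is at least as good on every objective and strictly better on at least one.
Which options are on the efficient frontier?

P3, P4, P5, P7, P8, P9, P10

P1: dominated by P4 (vCPUs 52≥18, price 70.60≤82.70, network 20≥6, memory 209≥164).
P2: dominated by P3 (vCPUs 43≥25, price 64.23≤73.54, network 21≥2, memory 112≥111).
P3: not dominated.
P4: not dominated (best memory).
P5: not dominated (best price).
P6: dominated by P3 (vCPUs 43≥33, price 64.23≤109.44, network 21≥13, memory 112≥110).
P7: not dominated.
P8: not dominated (best vCPUs).
P9: not dominated.
P10: not dominated.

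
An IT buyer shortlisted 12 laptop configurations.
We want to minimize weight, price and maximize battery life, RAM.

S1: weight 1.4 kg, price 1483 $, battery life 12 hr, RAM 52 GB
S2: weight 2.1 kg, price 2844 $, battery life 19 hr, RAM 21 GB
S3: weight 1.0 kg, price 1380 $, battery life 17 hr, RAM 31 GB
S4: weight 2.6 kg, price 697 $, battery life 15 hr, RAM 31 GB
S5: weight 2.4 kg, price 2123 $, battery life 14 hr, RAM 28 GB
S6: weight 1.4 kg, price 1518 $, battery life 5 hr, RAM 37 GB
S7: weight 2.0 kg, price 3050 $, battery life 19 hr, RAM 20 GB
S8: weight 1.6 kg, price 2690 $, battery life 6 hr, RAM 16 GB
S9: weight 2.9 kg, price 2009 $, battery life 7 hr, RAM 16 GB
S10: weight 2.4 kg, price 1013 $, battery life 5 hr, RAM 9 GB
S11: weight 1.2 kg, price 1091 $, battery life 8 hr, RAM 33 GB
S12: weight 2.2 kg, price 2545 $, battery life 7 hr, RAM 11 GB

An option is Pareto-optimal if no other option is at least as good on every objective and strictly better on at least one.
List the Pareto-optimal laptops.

S1: not dominated (best RAM).
S2: not dominated.
S3: not dominated (best weight).
S4: not dominated (best price).
S5: dominated by S3 (weight 1.0≤2.4, price 1380≤2123, battery life 17≥14, RAM 31≥28).
S6: dominated by S1 (weight 1.4≤1.4, price 1483≤1518, battery life 12≥5, RAM 52≥37).
S7: not dominated.
S8: dominated by S1 (weight 1.4≤1.6, price 1483≤2690, battery life 12≥6, RAM 52≥16).
S9: dominated by S1 (weight 1.4≤2.9, price 1483≤2009, battery life 12≥7, RAM 52≥16).
S10: not dominated.
S11: not dominated.
S12: dominated by S1 (weight 1.4≤2.2, price 1483≤2545, battery life 12≥7, RAM 52≥11).

S1, S2, S3, S4, S7, S10, S11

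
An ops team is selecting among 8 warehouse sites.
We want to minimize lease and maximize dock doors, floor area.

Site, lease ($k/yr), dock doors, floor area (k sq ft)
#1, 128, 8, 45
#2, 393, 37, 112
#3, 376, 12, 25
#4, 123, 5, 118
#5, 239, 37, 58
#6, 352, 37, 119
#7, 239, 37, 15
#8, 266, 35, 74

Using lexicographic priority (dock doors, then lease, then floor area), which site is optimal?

First maximize dock doors: best is 37, kept {#2, #5, #6, #7}.
Then minimize lease: best is 239, kept {#5, #7}.
Then maximize floor area: best is 58, kept {#5}.

#5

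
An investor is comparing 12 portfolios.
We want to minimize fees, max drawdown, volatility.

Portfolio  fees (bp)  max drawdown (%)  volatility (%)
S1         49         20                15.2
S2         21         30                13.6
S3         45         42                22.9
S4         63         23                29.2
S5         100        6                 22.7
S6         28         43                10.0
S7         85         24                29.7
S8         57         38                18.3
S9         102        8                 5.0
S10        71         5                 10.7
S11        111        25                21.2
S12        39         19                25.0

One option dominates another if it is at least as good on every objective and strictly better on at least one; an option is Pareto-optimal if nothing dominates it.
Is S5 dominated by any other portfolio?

Yes

S10 vs S5: fees 71≤100, max drawdown 5≤6, volatility 10.7≤22.7 — S10 is at least as good on every objective and strictly better on at least one, so S10 dominates S5.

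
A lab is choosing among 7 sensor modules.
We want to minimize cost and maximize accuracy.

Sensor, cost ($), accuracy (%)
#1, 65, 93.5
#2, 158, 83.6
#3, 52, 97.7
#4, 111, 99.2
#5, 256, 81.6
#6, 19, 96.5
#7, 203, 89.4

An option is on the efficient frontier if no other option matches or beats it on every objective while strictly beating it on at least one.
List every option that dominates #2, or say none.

#1, #3, #4, #6

#1: cost 65≤158, accuracy 93.5≥83.6 — dominates #2.
#3: cost 52≤158, accuracy 97.7≥83.6 — dominates #2.
#4: cost 111≤158, accuracy 99.2≥83.6 — dominates #2.
#6: cost 19≤158, accuracy 96.5≥83.6 — dominates #2.
Others (#5, #7) are each worse than #2 on at least one objective.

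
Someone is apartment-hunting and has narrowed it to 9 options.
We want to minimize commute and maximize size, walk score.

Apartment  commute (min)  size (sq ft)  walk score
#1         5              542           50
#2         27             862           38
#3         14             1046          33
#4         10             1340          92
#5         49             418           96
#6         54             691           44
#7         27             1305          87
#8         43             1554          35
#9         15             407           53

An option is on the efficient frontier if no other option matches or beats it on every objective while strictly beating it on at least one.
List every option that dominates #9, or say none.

#4: commute 10≤15, size 1340≥407, walk score 92≥53 — dominates #9.
Others (#1, #2, #3, #5, #6, #7, #8) are each worse than #9 on at least one objective.

#4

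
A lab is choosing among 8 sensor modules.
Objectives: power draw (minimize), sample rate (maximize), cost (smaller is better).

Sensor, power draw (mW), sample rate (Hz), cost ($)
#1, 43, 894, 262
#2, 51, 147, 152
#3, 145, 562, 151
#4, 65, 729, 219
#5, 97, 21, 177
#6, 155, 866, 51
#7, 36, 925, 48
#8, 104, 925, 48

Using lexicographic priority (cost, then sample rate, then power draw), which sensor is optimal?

First minimize cost: best is 48, kept {#7, #8}.
Then maximize sample rate: best is 925, kept {#7, #8}.
Then minimize power draw: best is 36, kept {#7}.

#7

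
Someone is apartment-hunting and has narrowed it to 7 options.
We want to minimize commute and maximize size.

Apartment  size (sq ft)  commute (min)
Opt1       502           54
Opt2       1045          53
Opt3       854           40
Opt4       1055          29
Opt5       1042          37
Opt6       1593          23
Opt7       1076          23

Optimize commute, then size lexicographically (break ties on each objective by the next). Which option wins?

Opt6

First minimize commute: best is 23, kept {Opt6, Opt7}.
Then maximize size: best is 1593, kept {Opt6}.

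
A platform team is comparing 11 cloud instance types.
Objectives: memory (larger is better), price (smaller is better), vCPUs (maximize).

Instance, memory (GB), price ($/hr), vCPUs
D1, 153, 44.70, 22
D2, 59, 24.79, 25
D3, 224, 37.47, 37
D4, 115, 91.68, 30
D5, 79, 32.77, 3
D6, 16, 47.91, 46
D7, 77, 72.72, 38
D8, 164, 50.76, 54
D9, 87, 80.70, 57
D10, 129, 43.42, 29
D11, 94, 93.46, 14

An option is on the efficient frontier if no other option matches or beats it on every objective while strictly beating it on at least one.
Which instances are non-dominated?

D1: dominated by D3 (memory 224≥153, price 37.47≤44.70, vCPUs 37≥22).
D2: not dominated (best price).
D3: not dominated (best memory).
D4: dominated by D3 (memory 224≥115, price 37.47≤91.68, vCPUs 37≥30).
D5: not dominated.
D6: not dominated.
D7: dominated by D8 (memory 164≥77, price 50.76≤72.72, vCPUs 54≥38).
D8: not dominated.
D9: not dominated (best vCPUs).
D10: dominated by D3 (memory 224≥129, price 37.47≤43.42, vCPUs 37≥29).
D11: dominated by D1 (memory 153≥94, price 44.70≤93.46, vCPUs 22≥14).

D2, D3, D5, D6, D8, D9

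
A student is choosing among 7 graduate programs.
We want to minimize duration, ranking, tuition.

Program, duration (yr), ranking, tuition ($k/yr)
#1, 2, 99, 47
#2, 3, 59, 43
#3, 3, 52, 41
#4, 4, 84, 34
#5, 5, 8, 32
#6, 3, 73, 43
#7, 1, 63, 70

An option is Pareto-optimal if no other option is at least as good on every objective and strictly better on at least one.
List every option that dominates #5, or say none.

none

#1: worse on ranking (99 vs 8).
#2: worse on ranking (59 vs 8).
#3: worse on ranking (52 vs 8).
#4: worse on ranking (84 vs 8).
#6: worse on ranking (73 vs 8).
#7: worse on ranking (63 vs 8).
No option dominates #5.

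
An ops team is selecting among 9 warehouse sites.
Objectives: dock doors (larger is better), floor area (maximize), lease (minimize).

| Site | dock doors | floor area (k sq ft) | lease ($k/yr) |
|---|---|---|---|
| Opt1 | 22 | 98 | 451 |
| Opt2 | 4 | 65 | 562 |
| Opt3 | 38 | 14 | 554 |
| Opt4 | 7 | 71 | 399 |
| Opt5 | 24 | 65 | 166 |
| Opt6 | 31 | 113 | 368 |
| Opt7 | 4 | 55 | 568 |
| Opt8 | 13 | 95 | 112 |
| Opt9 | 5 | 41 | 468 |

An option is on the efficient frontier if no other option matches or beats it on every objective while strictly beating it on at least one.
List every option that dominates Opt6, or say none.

none

Opt1: worse on dock doors (22 vs 31).
Opt2: worse on dock doors (4 vs 31).
Opt3: worse on floor area (14 vs 113).
Opt4: worse on dock doors (7 vs 31).
Opt5: worse on dock doors (24 vs 31).
Opt7: worse on dock doors (4 vs 31).
Opt8: worse on dock doors (13 vs 31).
Opt9: worse on dock doors (5 vs 31).
No option dominates Opt6.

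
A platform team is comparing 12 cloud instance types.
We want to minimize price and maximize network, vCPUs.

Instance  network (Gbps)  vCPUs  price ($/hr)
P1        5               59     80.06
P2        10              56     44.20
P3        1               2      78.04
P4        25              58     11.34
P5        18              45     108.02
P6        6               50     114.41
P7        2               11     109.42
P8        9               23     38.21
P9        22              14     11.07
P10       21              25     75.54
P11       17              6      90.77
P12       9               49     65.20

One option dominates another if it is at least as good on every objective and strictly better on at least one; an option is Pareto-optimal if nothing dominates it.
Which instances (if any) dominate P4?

P1: worse on network (5 vs 25).
P2: worse on network (10 vs 25).
P3: worse on network (1 vs 25).
P5: worse on network (18 vs 25).
P6: worse on network (6 vs 25).
P7: worse on network (2 vs 25).
P8: worse on network (9 vs 25).
P9: worse on network (22 vs 25).
P10: worse on network (21 vs 25).
P11: worse on network (17 vs 25).
P12: worse on network (9 vs 25).
No option dominates P4.

none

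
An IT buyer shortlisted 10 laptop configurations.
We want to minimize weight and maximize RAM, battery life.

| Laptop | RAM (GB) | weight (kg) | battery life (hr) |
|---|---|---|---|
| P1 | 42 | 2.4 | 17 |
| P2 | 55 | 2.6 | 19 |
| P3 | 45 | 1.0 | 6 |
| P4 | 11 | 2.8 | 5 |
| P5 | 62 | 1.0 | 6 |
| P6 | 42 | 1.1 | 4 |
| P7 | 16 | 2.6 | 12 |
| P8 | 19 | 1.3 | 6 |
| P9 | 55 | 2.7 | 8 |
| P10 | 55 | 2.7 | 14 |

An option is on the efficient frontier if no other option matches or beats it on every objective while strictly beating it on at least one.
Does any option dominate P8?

Yes

P3 vs P8: RAM 45≥19, weight 1.0≤1.3, battery life 6≥6 — P3 is at least as good on every objective and strictly better on at least one, so P3 dominates P8.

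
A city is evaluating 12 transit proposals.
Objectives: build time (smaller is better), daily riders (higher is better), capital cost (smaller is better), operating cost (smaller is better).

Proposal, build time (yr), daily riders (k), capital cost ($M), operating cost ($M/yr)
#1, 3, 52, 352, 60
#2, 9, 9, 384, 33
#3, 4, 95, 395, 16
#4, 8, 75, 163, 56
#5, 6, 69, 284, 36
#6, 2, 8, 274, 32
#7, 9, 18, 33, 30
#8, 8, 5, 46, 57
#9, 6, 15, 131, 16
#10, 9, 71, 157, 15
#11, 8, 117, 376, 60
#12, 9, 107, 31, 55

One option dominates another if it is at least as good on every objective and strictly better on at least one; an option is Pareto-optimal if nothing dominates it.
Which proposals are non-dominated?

#1, #3, #4, #5, #6, #7, #8, #9, #10, #11, #12

#1: not dominated.
#2: dominated by #7 (build time 9≤9, daily riders 18≥9, capital cost 33≤384, operating cost 30≤33).
#3: not dominated.
#4: not dominated.
#5: not dominated.
#6: not dominated (best build time).
#7: not dominated.
#8: not dominated.
#9: not dominated.
#10: not dominated (best operating cost).
#11: not dominated (best daily riders).
#12: not dominated (best capital cost).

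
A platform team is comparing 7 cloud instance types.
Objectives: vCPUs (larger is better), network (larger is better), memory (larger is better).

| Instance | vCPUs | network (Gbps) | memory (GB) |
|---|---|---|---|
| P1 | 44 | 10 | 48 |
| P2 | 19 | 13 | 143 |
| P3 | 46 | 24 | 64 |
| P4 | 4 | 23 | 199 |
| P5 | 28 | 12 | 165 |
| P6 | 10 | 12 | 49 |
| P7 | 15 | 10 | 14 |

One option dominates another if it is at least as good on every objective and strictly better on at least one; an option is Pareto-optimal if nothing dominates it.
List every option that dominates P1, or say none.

P3

P3: vCPUs 46≥44, network 24≥10, memory 64≥48 — dominates P1.
Others (P2, P4, P5, P6, P7) are each worse than P1 on at least one objective.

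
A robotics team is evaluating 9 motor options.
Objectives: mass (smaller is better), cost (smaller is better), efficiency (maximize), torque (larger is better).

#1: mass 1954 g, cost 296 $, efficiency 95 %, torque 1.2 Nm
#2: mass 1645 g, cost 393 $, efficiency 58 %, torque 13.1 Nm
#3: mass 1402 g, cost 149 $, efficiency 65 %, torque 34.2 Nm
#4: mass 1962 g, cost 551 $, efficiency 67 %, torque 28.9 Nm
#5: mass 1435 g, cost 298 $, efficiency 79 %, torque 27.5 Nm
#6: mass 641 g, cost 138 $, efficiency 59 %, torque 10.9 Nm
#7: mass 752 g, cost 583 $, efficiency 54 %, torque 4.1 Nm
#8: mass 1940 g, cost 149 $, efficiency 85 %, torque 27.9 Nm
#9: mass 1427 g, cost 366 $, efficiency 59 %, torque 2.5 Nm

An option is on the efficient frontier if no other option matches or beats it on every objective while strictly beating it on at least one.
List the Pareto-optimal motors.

#1: not dominated (best efficiency).
#2: dominated by #3 (mass 1402≤1645, cost 149≤393, efficiency 65≥58, torque 34.2≥13.1).
#3: not dominated (best torque).
#4: not dominated.
#5: not dominated.
#6: not dominated (best mass).
#7: dominated by #6 (mass 641≤752, cost 138≤583, efficiency 59≥54, torque 10.9≥4.1).
#8: not dominated.
#9: dominated by #3 (mass 1402≤1427, cost 149≤366, efficiency 65≥59, torque 34.2≥2.5).

#1, #3, #4, #5, #6, #8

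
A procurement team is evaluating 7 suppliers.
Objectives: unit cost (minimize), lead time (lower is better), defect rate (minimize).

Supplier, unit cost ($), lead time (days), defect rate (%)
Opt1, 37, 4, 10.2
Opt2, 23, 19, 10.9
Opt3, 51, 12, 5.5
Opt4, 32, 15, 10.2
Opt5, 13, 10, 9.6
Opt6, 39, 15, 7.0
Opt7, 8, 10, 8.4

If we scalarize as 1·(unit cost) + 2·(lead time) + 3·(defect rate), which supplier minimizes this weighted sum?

Opt7

Opt1: 1·37 + 2·4 + 3·10.2 = 75.6
Opt2: 1·23 + 2·19 + 3·10.9 = 93.7
Opt3: 1·51 + 2·12 + 3·5.5 = 91.5
Opt4: 1·32 + 2·15 + 3·10.2 = 92.6
Opt5: 1·13 + 2·10 + 3·9.6 = 61.8
Opt6: 1·39 + 2·15 + 3·7.0 = 90.0
Opt7: 1·8 + 2·10 + 3·8.4 = 53.2
Lowest: Opt7 at 53.2.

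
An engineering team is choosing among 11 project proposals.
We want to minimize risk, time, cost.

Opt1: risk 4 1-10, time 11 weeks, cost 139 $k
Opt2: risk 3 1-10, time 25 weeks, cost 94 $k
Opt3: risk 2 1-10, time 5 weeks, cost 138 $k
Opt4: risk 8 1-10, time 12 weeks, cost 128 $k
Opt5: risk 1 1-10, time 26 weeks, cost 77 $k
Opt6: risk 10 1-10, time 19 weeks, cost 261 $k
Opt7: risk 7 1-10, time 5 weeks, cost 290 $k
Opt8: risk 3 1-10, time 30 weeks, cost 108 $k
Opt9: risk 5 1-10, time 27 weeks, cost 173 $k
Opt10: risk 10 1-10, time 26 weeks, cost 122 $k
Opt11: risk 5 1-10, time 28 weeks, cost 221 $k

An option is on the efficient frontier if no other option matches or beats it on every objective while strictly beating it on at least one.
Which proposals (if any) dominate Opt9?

Opt1: risk 4≤5, time 11≤27, cost 139≤173 — dominates Opt9.
Opt2: risk 3≤5, time 25≤27, cost 94≤173 — dominates Opt9.
Opt3: risk 2≤5, time 5≤27, cost 138≤173 — dominates Opt9.
Opt5: risk 1≤5, time 26≤27, cost 77≤173 — dominates Opt9.
Others (Opt4, Opt6, Opt7, Opt8, Opt10, Opt11) are each worse than Opt9 on at least one objective.

Opt1, Opt2, Opt3, Opt5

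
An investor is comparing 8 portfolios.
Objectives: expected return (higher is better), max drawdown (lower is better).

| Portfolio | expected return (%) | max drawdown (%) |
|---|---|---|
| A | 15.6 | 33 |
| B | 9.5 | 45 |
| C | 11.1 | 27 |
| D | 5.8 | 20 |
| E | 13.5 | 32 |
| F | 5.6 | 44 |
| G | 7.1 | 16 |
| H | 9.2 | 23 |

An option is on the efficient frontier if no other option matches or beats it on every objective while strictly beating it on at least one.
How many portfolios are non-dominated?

5

A: not dominated (best expected return).
B: dominated by A (expected return 15.6≥9.5, max drawdown 33≤45).
C: not dominated.
D: dominated by G (expected return 7.1≥5.8, max drawdown 16≤20).
E: not dominated.
F: dominated by A (expected return 15.6≥5.6, max drawdown 33≤44).
G: not dominated (best max drawdown).
H: not dominated.
Pareto-optimal: A, C, E, G, H → 5.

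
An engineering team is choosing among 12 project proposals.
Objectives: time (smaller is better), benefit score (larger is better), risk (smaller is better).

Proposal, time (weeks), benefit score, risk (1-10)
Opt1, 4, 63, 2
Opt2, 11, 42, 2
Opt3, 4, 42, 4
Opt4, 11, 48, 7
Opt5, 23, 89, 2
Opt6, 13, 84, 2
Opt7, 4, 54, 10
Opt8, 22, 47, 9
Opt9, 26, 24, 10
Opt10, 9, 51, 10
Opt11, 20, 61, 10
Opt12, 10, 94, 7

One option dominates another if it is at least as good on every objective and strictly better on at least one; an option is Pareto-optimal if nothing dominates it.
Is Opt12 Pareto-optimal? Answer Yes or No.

Opt1: worse on benefit score (63 vs 94).
Opt2: worse on time (11 vs 10).
Opt3: worse on benefit score (42 vs 94).
Opt4: worse on time (11 vs 10).
Opt5: worse on time (23 vs 10).
Opt6: worse on time (13 vs 10).
Opt7: worse on benefit score (54 vs 94).
Opt8: worse on time (22 vs 10).
Opt9: worse on time (26 vs 10).
Opt10: worse on benefit score (51 vs 94).
Opt11: worse on time (20 vs 10).
No option is at least as good as Opt12 on every objective and strictly better on one.

Yes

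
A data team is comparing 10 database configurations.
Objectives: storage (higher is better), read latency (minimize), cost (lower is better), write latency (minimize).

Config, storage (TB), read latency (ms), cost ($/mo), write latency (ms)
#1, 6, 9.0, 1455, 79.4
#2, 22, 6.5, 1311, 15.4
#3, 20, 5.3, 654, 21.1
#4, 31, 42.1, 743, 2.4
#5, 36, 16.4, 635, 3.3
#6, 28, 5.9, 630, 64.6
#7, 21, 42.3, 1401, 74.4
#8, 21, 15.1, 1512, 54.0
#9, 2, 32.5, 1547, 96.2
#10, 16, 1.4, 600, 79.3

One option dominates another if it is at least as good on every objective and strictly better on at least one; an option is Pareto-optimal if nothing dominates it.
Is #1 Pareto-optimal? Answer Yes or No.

No

#2 vs #1: storage 22≥6, read latency 6.5≤9.0, cost 1311≤1455, write latency 15.4≤79.4 — #2 is at least as good on every objective and strictly better on at least one, so #2 dominates #1.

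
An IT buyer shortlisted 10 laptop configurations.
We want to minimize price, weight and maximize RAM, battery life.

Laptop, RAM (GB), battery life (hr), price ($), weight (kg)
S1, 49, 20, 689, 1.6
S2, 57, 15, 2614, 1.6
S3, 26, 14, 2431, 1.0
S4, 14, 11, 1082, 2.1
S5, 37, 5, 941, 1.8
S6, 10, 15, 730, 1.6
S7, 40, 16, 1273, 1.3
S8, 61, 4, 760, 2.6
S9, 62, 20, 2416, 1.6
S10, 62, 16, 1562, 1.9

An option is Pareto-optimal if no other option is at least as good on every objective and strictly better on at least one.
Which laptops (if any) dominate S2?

S9

S9: RAM 62≥57, battery life 20≥15, price 2416≤2614, weight 1.6≤1.6 — dominates S2.
Others (S1, S3, S4, S5, S6, S7, S8, S10) are each worse than S2 on at least one objective.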